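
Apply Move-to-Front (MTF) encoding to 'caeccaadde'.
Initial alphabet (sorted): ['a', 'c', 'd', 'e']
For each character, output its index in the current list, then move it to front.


MTF encoding:
'c': index 1 in ['a', 'c', 'd', 'e'] -> ['c', 'a', 'd', 'e']
'a': index 1 in ['c', 'a', 'd', 'e'] -> ['a', 'c', 'd', 'e']
'e': index 3 in ['a', 'c', 'd', 'e'] -> ['e', 'a', 'c', 'd']
'c': index 2 in ['e', 'a', 'c', 'd'] -> ['c', 'e', 'a', 'd']
'c': index 0 in ['c', 'e', 'a', 'd'] -> ['c', 'e', 'a', 'd']
'a': index 2 in ['c', 'e', 'a', 'd'] -> ['a', 'c', 'e', 'd']
'a': index 0 in ['a', 'c', 'e', 'd'] -> ['a', 'c', 'e', 'd']
'd': index 3 in ['a', 'c', 'e', 'd'] -> ['d', 'a', 'c', 'e']
'd': index 0 in ['d', 'a', 'c', 'e'] -> ['d', 'a', 'c', 'e']
'e': index 3 in ['d', 'a', 'c', 'e'] -> ['e', 'd', 'a', 'c']


Output: [1, 1, 3, 2, 0, 2, 0, 3, 0, 3]


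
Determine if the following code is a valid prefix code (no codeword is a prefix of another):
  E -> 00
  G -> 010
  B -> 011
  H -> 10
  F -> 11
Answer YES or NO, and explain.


Checking each pair (does one codeword prefix another?):
  E='00' vs G='010': no prefix
  E='00' vs B='011': no prefix
  E='00' vs H='10': no prefix
  E='00' vs F='11': no prefix
  G='010' vs E='00': no prefix
  G='010' vs B='011': no prefix
  G='010' vs H='10': no prefix
  G='010' vs F='11': no prefix
  B='011' vs E='00': no prefix
  B='011' vs G='010': no prefix
  B='011' vs H='10': no prefix
  B='011' vs F='11': no prefix
  H='10' vs E='00': no prefix
  H='10' vs G='010': no prefix
  H='10' vs B='011': no prefix
  H='10' vs F='11': no prefix
  F='11' vs E='00': no prefix
  F='11' vs G='010': no prefix
  F='11' vs B='011': no prefix
  F='11' vs H='10': no prefix
No violation found over all pairs.

YES -- this is a valid prefix code. No codeword is a prefix of any other codeword.


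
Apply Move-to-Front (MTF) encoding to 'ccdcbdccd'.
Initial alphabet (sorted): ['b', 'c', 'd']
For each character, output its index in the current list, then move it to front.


MTF encoding:
'c': index 1 in ['b', 'c', 'd'] -> ['c', 'b', 'd']
'c': index 0 in ['c', 'b', 'd'] -> ['c', 'b', 'd']
'd': index 2 in ['c', 'b', 'd'] -> ['d', 'c', 'b']
'c': index 1 in ['d', 'c', 'b'] -> ['c', 'd', 'b']
'b': index 2 in ['c', 'd', 'b'] -> ['b', 'c', 'd']
'd': index 2 in ['b', 'c', 'd'] -> ['d', 'b', 'c']
'c': index 2 in ['d', 'b', 'c'] -> ['c', 'd', 'b']
'c': index 0 in ['c', 'd', 'b'] -> ['c', 'd', 'b']
'd': index 1 in ['c', 'd', 'b'] -> ['d', 'c', 'b']


Output: [1, 0, 2, 1, 2, 2, 2, 0, 1]


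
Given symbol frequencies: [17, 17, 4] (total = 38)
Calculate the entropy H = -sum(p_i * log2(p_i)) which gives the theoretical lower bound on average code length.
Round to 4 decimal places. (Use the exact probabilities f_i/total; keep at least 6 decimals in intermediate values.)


Per-symbol terms -p_i * log2(p_i) with p_i = f_i/38:
  p = 17/38 = 0.447368: log2(p) = -1.160465, -p*log2(p) = 0.519155
  p = 17/38 = 0.447368: log2(p) = -1.160465, -p*log2(p) = 0.519155
  p = 4/38 = 0.105263: log2(p) = -3.247928, -p*log2(p) = 0.341887
H = 0.519155 + 0.519155 + 0.341887 = 1.380197

H = 1.3802 bits/symbol


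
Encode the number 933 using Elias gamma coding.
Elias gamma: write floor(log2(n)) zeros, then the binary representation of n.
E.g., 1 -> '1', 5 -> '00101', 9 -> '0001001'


num_bits = floor(log2(933)) + 1 = 10
leading_zeros = num_bits - 1 = 9
binary(933) = 1110100101

Elias gamma(933) = '000000000' + '1110100101' = 0000000001110100101 (19 bits)


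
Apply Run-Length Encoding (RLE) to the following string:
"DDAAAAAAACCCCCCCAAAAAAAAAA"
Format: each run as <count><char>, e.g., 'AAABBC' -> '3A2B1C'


Scanning runs left to right:
  i=0: run of 'D' x 2 -> '2D'
  i=2: run of 'A' x 7 -> '7A'
  i=9: run of 'C' x 7 -> '7C'
  i=16: run of 'A' x 10 -> '10A'

RLE = 2D7A7C10A


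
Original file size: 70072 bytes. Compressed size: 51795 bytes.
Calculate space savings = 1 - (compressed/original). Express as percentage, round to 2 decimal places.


ratio = compressed/original = 51795/70072 = 0.739168
savings = 1 - ratio = 1 - 0.739168 = 0.260832
as a percentage: 0.260832 * 100 = 26.08%

Space savings = 1 - 51795/70072 = 26.08%


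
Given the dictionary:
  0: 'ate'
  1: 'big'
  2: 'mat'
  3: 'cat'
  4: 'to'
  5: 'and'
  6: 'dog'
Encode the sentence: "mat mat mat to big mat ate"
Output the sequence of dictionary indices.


Look up each word in the dictionary:
  'mat' -> 2
  'mat' -> 2
  'mat' -> 2
  'to' -> 4
  'big' -> 1
  'mat' -> 2
  'ate' -> 0

Encoded: [2, 2, 2, 4, 1, 2, 0]


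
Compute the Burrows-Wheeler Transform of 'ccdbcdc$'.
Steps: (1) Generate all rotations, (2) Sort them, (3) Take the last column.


Rotations (sorted):
  0: $ccdbcdc -> last char: c
  1: bcdc$ccd -> last char: d
  2: c$ccdbcd -> last char: d
  3: ccdbcdc$ -> last char: $
  4: cdbcdc$c -> last char: c
  5: cdc$ccdb -> last char: b
  6: dbcdc$cc -> last char: c
  7: dc$ccdbc -> last char: c


BWT = cdd$cbcc


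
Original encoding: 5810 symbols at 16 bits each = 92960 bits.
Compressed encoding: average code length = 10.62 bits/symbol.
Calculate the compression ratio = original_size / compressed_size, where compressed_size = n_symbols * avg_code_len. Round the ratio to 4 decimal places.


original_size = n_symbols * orig_bits = 5810 * 16 = 92960 bits
compressed_size = n_symbols * avg_code_len = 5810 * 10.62 = 61702.2 bits
ratio = original_size / compressed_size = 92960 / 61702.2 = 1.5066

Compression ratio = 1.5066


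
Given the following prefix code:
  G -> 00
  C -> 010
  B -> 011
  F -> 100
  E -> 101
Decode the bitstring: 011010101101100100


Decoding step by step:
Bits 011 -> B
Bits 010 -> C
Bits 101 -> E
Bits 101 -> E
Bits 100 -> F
Bits 100 -> F


Decoded message: BCEEFF


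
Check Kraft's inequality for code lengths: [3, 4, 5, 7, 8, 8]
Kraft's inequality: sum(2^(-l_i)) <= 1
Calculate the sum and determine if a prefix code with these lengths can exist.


Sum = 2^(-3) + 2^(-4) + 2^(-5) + 2^(-7) + 2^(-8) + 2^(-8)
    = 0.125 + 0.0625 + 0.03125 + 0.0078125 + 0.00390625 + 0.00390625
    = 60/256 = 0.234375
Since 0.234375 <= 1, Kraft's inequality IS satisfied.
A prefix code with these lengths CAN exist.

Kraft sum = 0.234375. Satisfied.


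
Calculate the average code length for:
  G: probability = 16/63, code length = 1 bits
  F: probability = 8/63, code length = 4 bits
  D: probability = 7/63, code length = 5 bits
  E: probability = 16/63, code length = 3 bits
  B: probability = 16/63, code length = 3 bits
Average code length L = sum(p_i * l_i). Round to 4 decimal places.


Weighted contributions p_i * l_i:
  G: (16/63) * 1 = 16/63
  F: (8/63) * 4 = 32/63
  D: (7/63) * 5 = 35/63
  E: (16/63) * 3 = 48/63
  B: (16/63) * 3 = 48/63
Sum = (16 + 32 + 35 + 48 + 48)/63 = 179/63

L = 179/63 = 2.8413 bits/symbol


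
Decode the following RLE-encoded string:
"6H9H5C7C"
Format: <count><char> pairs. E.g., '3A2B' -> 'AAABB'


Expanding each <count><char> pair:
  6H -> 'HHHHHH'
  9H -> 'HHHHHHHHH'
  5C -> 'CCCCC'
  7C -> 'CCCCCCC'

Decoded = HHHHHHHHHHHHHHHCCCCCCCCCCCC


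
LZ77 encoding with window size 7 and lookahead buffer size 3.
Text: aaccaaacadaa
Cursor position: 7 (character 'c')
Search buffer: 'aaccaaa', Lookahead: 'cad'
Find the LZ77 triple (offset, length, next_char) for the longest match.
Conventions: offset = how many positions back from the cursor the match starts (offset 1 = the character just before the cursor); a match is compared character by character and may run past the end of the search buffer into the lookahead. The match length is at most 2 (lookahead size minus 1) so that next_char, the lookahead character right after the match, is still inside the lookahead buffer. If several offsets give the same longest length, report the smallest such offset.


Try each offset into the search buffer:
  offset=1 (pos 6, char 'a'): match length 0
  offset=2 (pos 5, char 'a'): match length 0
  offset=3 (pos 4, char 'a'): match length 0
  offset=4 (pos 3, char 'c'): match length 2
  offset=5 (pos 2, char 'c'): match length 1
  offset=6 (pos 1, char 'a'): match length 0
  offset=7 (pos 0, char 'a'): match length 0
Longest match has length 2 at offset 4.
next_char = character at position 7 + 2 = 9 -> 'd'

Best match: offset=4, length=2 (matching 'ca' starting at position 3)
LZ77 triple: (4, 2, 'd')


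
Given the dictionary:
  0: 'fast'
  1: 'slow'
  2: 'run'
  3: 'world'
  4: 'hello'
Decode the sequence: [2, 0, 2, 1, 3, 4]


Look up each index in the dictionary:
  2 -> 'run'
  0 -> 'fast'
  2 -> 'run'
  1 -> 'slow'
  3 -> 'world'
  4 -> 'hello'

Decoded: "run fast run slow world hello"


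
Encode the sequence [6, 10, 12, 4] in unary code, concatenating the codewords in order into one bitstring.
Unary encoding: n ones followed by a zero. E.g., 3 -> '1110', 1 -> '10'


Encode each number as n ones followed by a terminating 0:
  6 -> 1111110 (7 bits)
  10 -> 11111111110 (11 bits)
  12 -> 1111111111110 (13 bits)
  4 -> 11110 (5 bits)
Total length = 7 + 11 + 13 + 5 = 36 bits.

Unary([6, 10, 12, 4]) = 111111011111111110111111111111011110 (36 bits)


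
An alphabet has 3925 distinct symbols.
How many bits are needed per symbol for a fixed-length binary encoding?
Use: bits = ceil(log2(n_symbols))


log2(3925) = 11.9385
Bracket: 2^11 = 2048 < 3925 <= 2^12 = 4096
So ceil(log2(3925)) = 12

bits = ceil(log2(3925)) = ceil(11.9385) = 12 bits


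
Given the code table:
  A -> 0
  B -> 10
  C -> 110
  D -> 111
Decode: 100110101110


Decoding:
10 -> B
0 -> A
110 -> C
10 -> B
111 -> D
0 -> A


Result: BACBDA


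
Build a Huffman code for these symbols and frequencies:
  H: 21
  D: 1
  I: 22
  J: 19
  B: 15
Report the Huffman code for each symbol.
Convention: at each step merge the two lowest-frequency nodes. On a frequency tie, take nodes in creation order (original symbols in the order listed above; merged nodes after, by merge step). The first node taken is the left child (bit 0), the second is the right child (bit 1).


Huffman tree construction:
Step 1: Merge D(1) + B(15) = 16
Step 2: Merge (D+B)(16) + J(19) = 35
Step 3: Merge H(21) + I(22) = 43
Step 4: Merge ((D+B)+J)(35) + (H+I)(43) = 78
Read each symbol's code off the tree from the root (left child = 0, right child = 1).

Codes:
  H: 10 (length 2)
  D: 000 (length 3)
  I: 11 (length 2)
  J: 01 (length 2)
  B: 001 (length 3)
Average code length: 172/78 = 2.2051 bits/symbol


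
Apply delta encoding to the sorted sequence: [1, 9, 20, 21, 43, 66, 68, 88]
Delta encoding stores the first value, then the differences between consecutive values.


First value: 1
Deltas:
  9 - 1 = 8
  20 - 9 = 11
  21 - 20 = 1
  43 - 21 = 22
  66 - 43 = 23
  68 - 66 = 2
  88 - 68 = 20


Delta encoded: [1, 8, 11, 1, 22, 23, 2, 20]


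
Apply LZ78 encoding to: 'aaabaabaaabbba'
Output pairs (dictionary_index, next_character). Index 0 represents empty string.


LZ78 encoding steps:
Dictionary: {0: ''}
Step 1: w='' (idx 0), next='a' -> output (0, 'a'), add 'a' as idx 1
Step 2: w='a' (idx 1), next='a' -> output (1, 'a'), add 'aa' as idx 2
Step 3: w='' (idx 0), next='b' -> output (0, 'b'), add 'b' as idx 3
Step 4: w='aa' (idx 2), next='b' -> output (2, 'b'), add 'aab' as idx 4
Step 5: w='aa' (idx 2), next='a' -> output (2, 'a'), add 'aaa' as idx 5
Step 6: w='b' (idx 3), next='b' -> output (3, 'b'), add 'bb' as idx 6
Step 7: w='b' (idx 3), next='a' -> output (3, 'a'), add 'ba' as idx 7


Encoded: [(0, 'a'), (1, 'a'), (0, 'b'), (2, 'b'), (2, 'a'), (3, 'b'), (3, 'a')]


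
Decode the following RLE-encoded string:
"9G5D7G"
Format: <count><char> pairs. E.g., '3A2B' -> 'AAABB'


Expanding each <count><char> pair:
  9G -> 'GGGGGGGGG'
  5D -> 'DDDDD'
  7G -> 'GGGGGGG'

Decoded = GGGGGGGGGDDDDDGGGGGGG


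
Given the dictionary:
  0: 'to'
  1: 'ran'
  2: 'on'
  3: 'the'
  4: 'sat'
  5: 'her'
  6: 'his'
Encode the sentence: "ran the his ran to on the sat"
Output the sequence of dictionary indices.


Look up each word in the dictionary:
  'ran' -> 1
  'the' -> 3
  'his' -> 6
  'ran' -> 1
  'to' -> 0
  'on' -> 2
  'the' -> 3
  'sat' -> 4

Encoded: [1, 3, 6, 1, 0, 2, 3, 4]


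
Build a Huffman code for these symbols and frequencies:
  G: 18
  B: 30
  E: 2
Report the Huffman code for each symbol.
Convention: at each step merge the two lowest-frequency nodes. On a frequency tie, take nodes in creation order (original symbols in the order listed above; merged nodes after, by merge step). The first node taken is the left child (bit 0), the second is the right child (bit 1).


Huffman tree construction:
Step 1: Merge E(2) + G(18) = 20
Step 2: Merge (E+G)(20) + B(30) = 50
Read each symbol's code off the tree from the root (left child = 0, right child = 1).

Codes:
  G: 01 (length 2)
  B: 1 (length 1)
  E: 00 (length 2)
Average code length: 70/50 = 1.4000 bits/symbol


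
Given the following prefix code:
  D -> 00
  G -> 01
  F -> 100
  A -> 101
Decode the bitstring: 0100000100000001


Decoding step by step:
Bits 01 -> G
Bits 00 -> D
Bits 00 -> D
Bits 01 -> G
Bits 00 -> D
Bits 00 -> D
Bits 00 -> D
Bits 01 -> G


Decoded message: GDDGDDDG


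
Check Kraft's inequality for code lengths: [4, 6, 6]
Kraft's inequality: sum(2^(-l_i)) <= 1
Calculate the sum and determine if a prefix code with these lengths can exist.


Sum = 2^(-4) + 2^(-6) + 2^(-6)
    = 0.0625 + 0.015625 + 0.015625
    = 6/64 = 0.09375
Since 0.09375 <= 1, Kraft's inequality IS satisfied.
A prefix code with these lengths CAN exist.

Kraft sum = 0.09375. Satisfied.


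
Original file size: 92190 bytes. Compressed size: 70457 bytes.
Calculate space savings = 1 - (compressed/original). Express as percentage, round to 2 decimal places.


ratio = compressed/original = 70457/92190 = 0.764259
savings = 1 - ratio = 1 - 0.764259 = 0.235741
as a percentage: 0.235741 * 100 = 23.57%

Space savings = 1 - 70457/92190 = 23.57%


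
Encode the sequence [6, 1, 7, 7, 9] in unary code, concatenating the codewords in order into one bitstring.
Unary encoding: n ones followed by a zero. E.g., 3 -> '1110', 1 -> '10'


Encode each number as n ones followed by a terminating 0:
  6 -> 1111110 (7 bits)
  1 -> 10 (2 bits)
  7 -> 11111110 (8 bits)
  7 -> 11111110 (8 bits)
  9 -> 1111111110 (10 bits)
Total length = 7 + 2 + 8 + 8 + 10 = 35 bits.

Unary([6, 1, 7, 7, 9]) = 11111101011111110111111101111111110 (35 bits)


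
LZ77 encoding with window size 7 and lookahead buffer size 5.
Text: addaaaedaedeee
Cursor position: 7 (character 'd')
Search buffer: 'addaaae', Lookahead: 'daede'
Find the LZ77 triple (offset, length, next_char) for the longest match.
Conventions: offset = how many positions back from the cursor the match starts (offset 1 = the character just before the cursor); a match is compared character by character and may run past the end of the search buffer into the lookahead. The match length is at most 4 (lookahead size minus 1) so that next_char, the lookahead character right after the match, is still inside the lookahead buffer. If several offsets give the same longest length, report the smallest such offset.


Try each offset into the search buffer:
  offset=1 (pos 6, char 'e'): match length 0
  offset=2 (pos 5, char 'a'): match length 0
  offset=3 (pos 4, char 'a'): match length 0
  offset=4 (pos 3, char 'a'): match length 0
  offset=5 (pos 2, char 'd'): match length 2
  offset=6 (pos 1, char 'd'): match length 1
  offset=7 (pos 0, char 'a'): match length 0
Longest match has length 2 at offset 5.
next_char = character at position 7 + 2 = 9 -> 'e'

Best match: offset=5, length=2 (matching 'da' starting at position 2)
LZ77 triple: (5, 2, 'e')


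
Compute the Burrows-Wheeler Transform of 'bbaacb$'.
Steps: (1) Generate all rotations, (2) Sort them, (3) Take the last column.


Rotations (sorted):
  0: $bbaacb -> last char: b
  1: aacb$bb -> last char: b
  2: acb$bba -> last char: a
  3: b$bbaac -> last char: c
  4: baacb$b -> last char: b
  5: bbaacb$ -> last char: $
  6: cb$bbaa -> last char: a


BWT = bbacb$a


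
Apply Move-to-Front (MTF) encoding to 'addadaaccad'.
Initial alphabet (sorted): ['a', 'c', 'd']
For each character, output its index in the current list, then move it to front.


MTF encoding:
'a': index 0 in ['a', 'c', 'd'] -> ['a', 'c', 'd']
'd': index 2 in ['a', 'c', 'd'] -> ['d', 'a', 'c']
'd': index 0 in ['d', 'a', 'c'] -> ['d', 'a', 'c']
'a': index 1 in ['d', 'a', 'c'] -> ['a', 'd', 'c']
'd': index 1 in ['a', 'd', 'c'] -> ['d', 'a', 'c']
'a': index 1 in ['d', 'a', 'c'] -> ['a', 'd', 'c']
'a': index 0 in ['a', 'd', 'c'] -> ['a', 'd', 'c']
'c': index 2 in ['a', 'd', 'c'] -> ['c', 'a', 'd']
'c': index 0 in ['c', 'a', 'd'] -> ['c', 'a', 'd']
'a': index 1 in ['c', 'a', 'd'] -> ['a', 'c', 'd']
'd': index 2 in ['a', 'c', 'd'] -> ['d', 'a', 'c']


Output: [0, 2, 0, 1, 1, 1, 0, 2, 0, 1, 2]


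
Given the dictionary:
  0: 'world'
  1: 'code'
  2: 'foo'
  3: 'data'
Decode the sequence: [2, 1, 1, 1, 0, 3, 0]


Look up each index in the dictionary:
  2 -> 'foo'
  1 -> 'code'
  1 -> 'code'
  1 -> 'code'
  0 -> 'world'
  3 -> 'data'
  0 -> 'world'

Decoded: "foo code code code world data world"


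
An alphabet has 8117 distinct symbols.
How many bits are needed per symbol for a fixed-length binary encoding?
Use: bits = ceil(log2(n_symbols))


log2(8117) = 12.9867
Bracket: 2^12 = 4096 < 8117 <= 2^13 = 8192
So ceil(log2(8117)) = 13

bits = ceil(log2(8117)) = ceil(12.9867) = 13 bits


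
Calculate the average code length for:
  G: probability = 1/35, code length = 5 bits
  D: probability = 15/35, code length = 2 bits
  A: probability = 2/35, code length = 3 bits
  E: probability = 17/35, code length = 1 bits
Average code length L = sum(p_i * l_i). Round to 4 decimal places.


Weighted contributions p_i * l_i:
  G: (1/35) * 5 = 5/35
  D: (15/35) * 2 = 30/35
  A: (2/35) * 3 = 6/35
  E: (17/35) * 1 = 17/35
Sum = (5 + 30 + 6 + 17)/35 = 58/35

L = 58/35 = 1.6571 bits/symbol


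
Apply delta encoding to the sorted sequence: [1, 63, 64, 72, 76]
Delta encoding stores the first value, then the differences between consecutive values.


First value: 1
Deltas:
  63 - 1 = 62
  64 - 63 = 1
  72 - 64 = 8
  76 - 72 = 4


Delta encoded: [1, 62, 1, 8, 4]


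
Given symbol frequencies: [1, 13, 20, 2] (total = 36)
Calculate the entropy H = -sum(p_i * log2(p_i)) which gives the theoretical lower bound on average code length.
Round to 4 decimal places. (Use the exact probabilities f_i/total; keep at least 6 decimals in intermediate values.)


Per-symbol terms -p_i * log2(p_i) with p_i = f_i/36:
  p = 1/36 = 0.027778: log2(p) = -5.169925, -p*log2(p) = 0.143609
  p = 13/36 = 0.361111: log2(p) = -1.469485, -p*log2(p) = 0.530647
  p = 20/36 = 0.555556: log2(p) = -0.847997, -p*log2(p) = 0.471109
  p = 2/36 = 0.055556: log2(p) = -4.169925, -p*log2(p) = 0.231663
H = 0.143609 + 0.530647 + 0.471109 + 0.231663 = 1.377028

H = 1.377 bits/symbol


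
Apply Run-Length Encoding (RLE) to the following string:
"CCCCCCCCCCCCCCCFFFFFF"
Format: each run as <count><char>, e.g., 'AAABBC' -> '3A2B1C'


Scanning runs left to right:
  i=0: run of 'C' x 15 -> '15C'
  i=15: run of 'F' x 6 -> '6F'

RLE = 15C6F


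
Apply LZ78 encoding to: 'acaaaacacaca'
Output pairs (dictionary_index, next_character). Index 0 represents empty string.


LZ78 encoding steps:
Dictionary: {0: ''}
Step 1: w='' (idx 0), next='a' -> output (0, 'a'), add 'a' as idx 1
Step 2: w='' (idx 0), next='c' -> output (0, 'c'), add 'c' as idx 2
Step 3: w='a' (idx 1), next='a' -> output (1, 'a'), add 'aa' as idx 3
Step 4: w='aa' (idx 3), next='c' -> output (3, 'c'), add 'aac' as idx 4
Step 5: w='a' (idx 1), next='c' -> output (1, 'c'), add 'ac' as idx 5
Step 6: w='ac' (idx 5), next='a' -> output (5, 'a'), add 'aca' as idx 6


Encoded: [(0, 'a'), (0, 'c'), (1, 'a'), (3, 'c'), (1, 'c'), (5, 'a')]


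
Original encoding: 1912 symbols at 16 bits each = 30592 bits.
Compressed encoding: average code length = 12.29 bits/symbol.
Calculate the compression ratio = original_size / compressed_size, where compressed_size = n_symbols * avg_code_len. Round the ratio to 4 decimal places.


original_size = n_symbols * orig_bits = 1912 * 16 = 30592 bits
compressed_size = n_symbols * avg_code_len = 1912 * 12.29 = 23498.48 bits
ratio = original_size / compressed_size = 30592 / 23498.48 = 1.3019

Compression ratio = 1.3019


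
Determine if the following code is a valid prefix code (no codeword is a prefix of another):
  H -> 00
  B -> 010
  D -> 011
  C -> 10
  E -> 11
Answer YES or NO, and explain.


Checking each pair (does one codeword prefix another?):
  H='00' vs B='010': no prefix
  H='00' vs D='011': no prefix
  H='00' vs C='10': no prefix
  H='00' vs E='11': no prefix
  B='010' vs H='00': no prefix
  B='010' vs D='011': no prefix
  B='010' vs C='10': no prefix
  B='010' vs E='11': no prefix
  D='011' vs H='00': no prefix
  D='011' vs B='010': no prefix
  D='011' vs C='10': no prefix
  D='011' vs E='11': no prefix
  C='10' vs H='00': no prefix
  C='10' vs B='010': no prefix
  C='10' vs D='011': no prefix
  C='10' vs E='11': no prefix
  E='11' vs H='00': no prefix
  E='11' vs B='010': no prefix
  E='11' vs D='011': no prefix
  E='11' vs C='10': no prefix
No violation found over all pairs.

YES -- this is a valid prefix code. No codeword is a prefix of any other codeword.


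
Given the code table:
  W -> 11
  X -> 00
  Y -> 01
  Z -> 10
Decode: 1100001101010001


Decoding:
11 -> W
00 -> X
00 -> X
11 -> W
01 -> Y
01 -> Y
00 -> X
01 -> Y


Result: WXXWYYXY


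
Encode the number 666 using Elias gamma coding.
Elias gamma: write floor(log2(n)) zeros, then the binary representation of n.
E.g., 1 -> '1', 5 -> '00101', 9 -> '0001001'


num_bits = floor(log2(666)) + 1 = 10
leading_zeros = num_bits - 1 = 9
binary(666) = 1010011010

Elias gamma(666) = '000000000' + '1010011010' = 0000000001010011010 (19 bits)


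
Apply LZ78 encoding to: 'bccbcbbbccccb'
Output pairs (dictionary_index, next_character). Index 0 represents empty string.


LZ78 encoding steps:
Dictionary: {0: ''}
Step 1: w='' (idx 0), next='b' -> output (0, 'b'), add 'b' as idx 1
Step 2: w='' (idx 0), next='c' -> output (0, 'c'), add 'c' as idx 2
Step 3: w='c' (idx 2), next='b' -> output (2, 'b'), add 'cb' as idx 3
Step 4: w='cb' (idx 3), next='b' -> output (3, 'b'), add 'cbb' as idx 4
Step 5: w='b' (idx 1), next='c' -> output (1, 'c'), add 'bc' as idx 5
Step 6: w='c' (idx 2), next='c' -> output (2, 'c'), add 'cc' as idx 6
Step 7: w='cb' (idx 3), end of input -> output (3, '')


Encoded: [(0, 'b'), (0, 'c'), (2, 'b'), (3, 'b'), (1, 'c'), (2, 'c'), (3, '')]


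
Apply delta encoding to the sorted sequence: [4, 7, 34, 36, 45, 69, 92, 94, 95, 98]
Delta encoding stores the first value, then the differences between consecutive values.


First value: 4
Deltas:
  7 - 4 = 3
  34 - 7 = 27
  36 - 34 = 2
  45 - 36 = 9
  69 - 45 = 24
  92 - 69 = 23
  94 - 92 = 2
  95 - 94 = 1
  98 - 95 = 3


Delta encoded: [4, 3, 27, 2, 9, 24, 23, 2, 1, 3]


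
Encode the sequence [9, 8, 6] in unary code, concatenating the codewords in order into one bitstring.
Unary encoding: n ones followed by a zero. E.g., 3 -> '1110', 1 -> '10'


Encode each number as n ones followed by a terminating 0:
  9 -> 1111111110 (10 bits)
  8 -> 111111110 (9 bits)
  6 -> 1111110 (7 bits)
Total length = 10 + 9 + 7 = 26 bits.

Unary([9, 8, 6]) = 11111111101111111101111110 (26 bits)


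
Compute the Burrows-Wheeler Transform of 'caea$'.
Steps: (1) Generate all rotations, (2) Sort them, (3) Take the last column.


Rotations (sorted):
  0: $caea -> last char: a
  1: a$cae -> last char: e
  2: aea$c -> last char: c
  3: caea$ -> last char: $
  4: ea$ca -> last char: a


BWT = aec$a


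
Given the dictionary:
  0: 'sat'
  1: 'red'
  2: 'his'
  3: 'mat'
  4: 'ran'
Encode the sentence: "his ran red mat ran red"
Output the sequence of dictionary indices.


Look up each word in the dictionary:
  'his' -> 2
  'ran' -> 4
  'red' -> 1
  'mat' -> 3
  'ran' -> 4
  'red' -> 1

Encoded: [2, 4, 1, 3, 4, 1]


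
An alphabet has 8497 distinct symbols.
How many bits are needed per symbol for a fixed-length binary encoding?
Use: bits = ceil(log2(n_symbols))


log2(8497) = 13.0527
Bracket: 2^13 = 8192 < 8497 <= 2^14 = 16384
So ceil(log2(8497)) = 14

bits = ceil(log2(8497)) = ceil(13.0527) = 14 bits


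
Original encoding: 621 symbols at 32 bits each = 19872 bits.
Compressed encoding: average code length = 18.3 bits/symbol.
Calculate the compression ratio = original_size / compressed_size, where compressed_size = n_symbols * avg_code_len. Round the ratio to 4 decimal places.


original_size = n_symbols * orig_bits = 621 * 32 = 19872 bits
compressed_size = n_symbols * avg_code_len = 621 * 18.3 = 11364.3 bits
ratio = original_size / compressed_size = 19872 / 11364.3 = 1.7486

Compression ratio = 1.7486


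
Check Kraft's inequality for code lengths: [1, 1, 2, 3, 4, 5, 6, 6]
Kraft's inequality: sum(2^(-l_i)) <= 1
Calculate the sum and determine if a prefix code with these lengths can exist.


Sum = 2^(-1) + 2^(-1) + 2^(-2) + 2^(-3) + 2^(-4) + 2^(-5) + 2^(-6) + 2^(-6)
    = 0.5 + 0.5 + 0.25 + 0.125 + 0.0625 + 0.03125 + 0.015625 + 0.015625
    = 96/64 = 1.5
Since 1.5 > 1, Kraft's inequality is NOT satisfied.
A prefix code with these lengths CANNOT exist.

Kraft sum = 1.5. Not satisfied.


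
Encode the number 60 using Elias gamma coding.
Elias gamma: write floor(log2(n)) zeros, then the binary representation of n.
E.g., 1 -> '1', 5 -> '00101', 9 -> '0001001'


num_bits = floor(log2(60)) + 1 = 6
leading_zeros = num_bits - 1 = 5
binary(60) = 111100

Elias gamma(60) = '00000' + '111100' = 00000111100 (11 bits)


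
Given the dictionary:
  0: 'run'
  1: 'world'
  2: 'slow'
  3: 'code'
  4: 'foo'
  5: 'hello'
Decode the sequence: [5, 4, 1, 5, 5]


Look up each index in the dictionary:
  5 -> 'hello'
  4 -> 'foo'
  1 -> 'world'
  5 -> 'hello'
  5 -> 'hello'

Decoded: "hello foo world hello hello"


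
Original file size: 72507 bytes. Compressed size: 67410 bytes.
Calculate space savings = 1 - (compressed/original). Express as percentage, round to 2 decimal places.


ratio = compressed/original = 67410/72507 = 0.929703
savings = 1 - ratio = 1 - 0.929703 = 0.070297
as a percentage: 0.070297 * 100 = 7.03%

Space savings = 1 - 67410/72507 = 7.03%


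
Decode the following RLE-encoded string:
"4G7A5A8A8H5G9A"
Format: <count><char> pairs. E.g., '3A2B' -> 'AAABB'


Expanding each <count><char> pair:
  4G -> 'GGGG'
  7A -> 'AAAAAAA'
  5A -> 'AAAAA'
  8A -> 'AAAAAAAA'
  8H -> 'HHHHHHHH'
  5G -> 'GGGGG'
  9A -> 'AAAAAAAAA'

Decoded = GGGGAAAAAAAAAAAAAAAAAAAAHHHHHHHHGGGGGAAAAAAAAA


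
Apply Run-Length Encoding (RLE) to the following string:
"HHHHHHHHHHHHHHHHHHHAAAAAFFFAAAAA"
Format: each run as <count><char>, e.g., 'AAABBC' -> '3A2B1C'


Scanning runs left to right:
  i=0: run of 'H' x 19 -> '19H'
  i=19: run of 'A' x 5 -> '5A'
  i=24: run of 'F' x 3 -> '3F'
  i=27: run of 'A' x 5 -> '5A'

RLE = 19H5A3F5A


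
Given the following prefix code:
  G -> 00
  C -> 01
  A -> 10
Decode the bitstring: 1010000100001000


Decoding step by step:
Bits 10 -> A
Bits 10 -> A
Bits 00 -> G
Bits 01 -> C
Bits 00 -> G
Bits 00 -> G
Bits 10 -> A
Bits 00 -> G


Decoded message: AAGCGGAG


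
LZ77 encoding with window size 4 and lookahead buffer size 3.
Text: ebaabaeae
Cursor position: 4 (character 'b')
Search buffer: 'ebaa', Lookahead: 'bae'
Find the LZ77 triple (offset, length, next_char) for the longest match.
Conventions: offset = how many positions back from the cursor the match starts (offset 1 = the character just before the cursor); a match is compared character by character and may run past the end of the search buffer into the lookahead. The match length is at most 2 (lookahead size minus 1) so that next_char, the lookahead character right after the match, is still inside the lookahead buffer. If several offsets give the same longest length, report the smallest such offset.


Try each offset into the search buffer:
  offset=1 (pos 3, char 'a'): match length 0
  offset=2 (pos 2, char 'a'): match length 0
  offset=3 (pos 1, char 'b'): match length 2
  offset=4 (pos 0, char 'e'): match length 0
Longest match has length 2 at offset 3.
next_char = character at position 4 + 2 = 6 -> 'e'

Best match: offset=3, length=2 (matching 'ba' starting at position 1)
LZ77 triple: (3, 2, 'e')


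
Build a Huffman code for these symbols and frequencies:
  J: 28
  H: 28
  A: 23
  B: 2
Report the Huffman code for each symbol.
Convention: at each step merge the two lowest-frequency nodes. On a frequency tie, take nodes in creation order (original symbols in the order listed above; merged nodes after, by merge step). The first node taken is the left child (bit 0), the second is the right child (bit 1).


Huffman tree construction:
Step 1: Merge B(2) + A(23) = 25
Step 2: Merge (B+A)(25) + J(28) = 53
Step 3: Merge H(28) + ((B+A)+J)(53) = 81
Read each symbol's code off the tree from the root (left child = 0, right child = 1).

Codes:
  J: 11 (length 2)
  H: 0 (length 1)
  A: 101 (length 3)
  B: 100 (length 3)
Average code length: 159/81 = 1.9630 bits/symbol


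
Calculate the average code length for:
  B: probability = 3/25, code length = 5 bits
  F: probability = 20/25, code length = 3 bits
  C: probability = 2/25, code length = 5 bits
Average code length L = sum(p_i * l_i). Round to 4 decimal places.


Weighted contributions p_i * l_i:
  B: (3/25) * 5 = 15/25
  F: (20/25) * 3 = 60/25
  C: (2/25) * 5 = 10/25
Sum = (15 + 60 + 10)/25 = 85/25

L = 85/25 = 3.4000 bits/symbol


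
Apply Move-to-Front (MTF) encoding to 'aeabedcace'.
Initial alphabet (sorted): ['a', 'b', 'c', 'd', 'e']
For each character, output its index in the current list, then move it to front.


MTF encoding:
'a': index 0 in ['a', 'b', 'c', 'd', 'e'] -> ['a', 'b', 'c', 'd', 'e']
'e': index 4 in ['a', 'b', 'c', 'd', 'e'] -> ['e', 'a', 'b', 'c', 'd']
'a': index 1 in ['e', 'a', 'b', 'c', 'd'] -> ['a', 'e', 'b', 'c', 'd']
'b': index 2 in ['a', 'e', 'b', 'c', 'd'] -> ['b', 'a', 'e', 'c', 'd']
'e': index 2 in ['b', 'a', 'e', 'c', 'd'] -> ['e', 'b', 'a', 'c', 'd']
'd': index 4 in ['e', 'b', 'a', 'c', 'd'] -> ['d', 'e', 'b', 'a', 'c']
'c': index 4 in ['d', 'e', 'b', 'a', 'c'] -> ['c', 'd', 'e', 'b', 'a']
'a': index 4 in ['c', 'd', 'e', 'b', 'a'] -> ['a', 'c', 'd', 'e', 'b']
'c': index 1 in ['a', 'c', 'd', 'e', 'b'] -> ['c', 'a', 'd', 'e', 'b']
'e': index 3 in ['c', 'a', 'd', 'e', 'b'] -> ['e', 'c', 'a', 'd', 'b']


Output: [0, 4, 1, 2, 2, 4, 4, 4, 1, 3]


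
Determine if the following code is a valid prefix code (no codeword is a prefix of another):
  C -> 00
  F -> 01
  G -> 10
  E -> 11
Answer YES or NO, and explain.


Checking each pair (does one codeword prefix another?):
  C='00' vs F='01': no prefix
  C='00' vs G='10': no prefix
  C='00' vs E='11': no prefix
  F='01' vs C='00': no prefix
  F='01' vs G='10': no prefix
  F='01' vs E='11': no prefix
  G='10' vs C='00': no prefix
  G='10' vs F='01': no prefix
  G='10' vs E='11': no prefix
  E='11' vs C='00': no prefix
  E='11' vs F='01': no prefix
  E='11' vs G='10': no prefix
No violation found over all pairs.

YES -- this is a valid prefix code. No codeword is a prefix of any other codeword.


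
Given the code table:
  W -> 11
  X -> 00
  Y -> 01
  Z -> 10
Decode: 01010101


Decoding:
01 -> Y
01 -> Y
01 -> Y
01 -> Y


Result: YYYY


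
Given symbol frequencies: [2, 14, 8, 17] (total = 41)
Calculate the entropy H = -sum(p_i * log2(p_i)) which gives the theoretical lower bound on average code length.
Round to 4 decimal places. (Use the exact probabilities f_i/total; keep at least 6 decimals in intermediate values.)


Per-symbol terms -p_i * log2(p_i) with p_i = f_i/41:
  p = 2/41 = 0.048780: log2(p) = -4.357552, -p*log2(p) = 0.212564
  p = 14/41 = 0.341463: log2(p) = -1.550197, -p*log2(p) = 0.529336
  p = 8/41 = 0.195122: log2(p) = -2.357552, -p*log2(p) = 0.460010
  p = 17/41 = 0.414634: log2(p) = -1.270089, -p*log2(p) = 0.526622
H = 0.212564 + 0.529336 + 0.460010 + 0.526622 = 1.728532

H = 1.7285 bits/symbol


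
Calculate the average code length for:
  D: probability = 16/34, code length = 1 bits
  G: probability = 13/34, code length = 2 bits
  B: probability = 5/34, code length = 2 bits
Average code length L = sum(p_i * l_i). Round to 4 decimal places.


Weighted contributions p_i * l_i:
  D: (16/34) * 1 = 16/34
  G: (13/34) * 2 = 26/34
  B: (5/34) * 2 = 10/34
Sum = (16 + 26 + 10)/34 = 52/34

L = 52/34 = 1.5294 bits/symbol


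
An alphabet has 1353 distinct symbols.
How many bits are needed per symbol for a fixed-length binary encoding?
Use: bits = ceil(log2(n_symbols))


log2(1353) = 10.4019
Bracket: 2^10 = 1024 < 1353 <= 2^11 = 2048
So ceil(log2(1353)) = 11

bits = ceil(log2(1353)) = ceil(10.4019) = 11 bits


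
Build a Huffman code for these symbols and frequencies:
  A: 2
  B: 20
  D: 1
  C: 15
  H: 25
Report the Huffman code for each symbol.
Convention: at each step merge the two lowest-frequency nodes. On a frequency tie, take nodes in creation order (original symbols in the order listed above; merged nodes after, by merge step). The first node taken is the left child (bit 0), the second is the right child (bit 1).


Huffman tree construction:
Step 1: Merge D(1) + A(2) = 3
Step 2: Merge (D+A)(3) + C(15) = 18
Step 3: Merge ((D+A)+C)(18) + B(20) = 38
Step 4: Merge H(25) + (((D+A)+C)+B)(38) = 63
Read each symbol's code off the tree from the root (left child = 0, right child = 1).

Codes:
  A: 1001 (length 4)
  B: 11 (length 2)
  D: 1000 (length 4)
  C: 101 (length 3)
  H: 0 (length 1)
Average code length: 122/63 = 1.9365 bits/symbol


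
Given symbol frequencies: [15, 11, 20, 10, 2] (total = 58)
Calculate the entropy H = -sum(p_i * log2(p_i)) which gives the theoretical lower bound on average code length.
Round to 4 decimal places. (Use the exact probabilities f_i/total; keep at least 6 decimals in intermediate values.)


Per-symbol terms -p_i * log2(p_i) with p_i = f_i/58:
  p = 15/58 = 0.258621: log2(p) = -1.951090, -p*log2(p) = 0.504592
  p = 11/58 = 0.189655: log2(p) = -2.398549, -p*log2(p) = 0.454897
  p = 20/58 = 0.344828: log2(p) = -1.536053, -p*log2(p) = 0.529673
  p = 10/58 = 0.172414: log2(p) = -2.536053, -p*log2(p) = 0.437251
  p = 2/58 = 0.034483: log2(p) = -4.857981, -p*log2(p) = 0.167517
H = 0.504592 + 0.454897 + 0.529673 + 0.437251 + 0.167517 = 2.093930

H = 2.0939 bits/symbol


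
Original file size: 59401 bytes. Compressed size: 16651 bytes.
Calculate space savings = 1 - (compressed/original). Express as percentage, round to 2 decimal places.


ratio = compressed/original = 16651/59401 = 0.280315
savings = 1 - ratio = 1 - 0.280315 = 0.719685
as a percentage: 0.719685 * 100 = 71.97%

Space savings = 1 - 16651/59401 = 71.97%


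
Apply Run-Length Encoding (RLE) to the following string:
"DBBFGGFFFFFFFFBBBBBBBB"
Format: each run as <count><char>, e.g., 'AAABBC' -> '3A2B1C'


Scanning runs left to right:
  i=0: run of 'D' x 1 -> '1D'
  i=1: run of 'B' x 2 -> '2B'
  i=3: run of 'F' x 1 -> '1F'
  i=4: run of 'G' x 2 -> '2G'
  i=6: run of 'F' x 8 -> '8F'
  i=14: run of 'B' x 8 -> '8B'

RLE = 1D2B1F2G8F8B


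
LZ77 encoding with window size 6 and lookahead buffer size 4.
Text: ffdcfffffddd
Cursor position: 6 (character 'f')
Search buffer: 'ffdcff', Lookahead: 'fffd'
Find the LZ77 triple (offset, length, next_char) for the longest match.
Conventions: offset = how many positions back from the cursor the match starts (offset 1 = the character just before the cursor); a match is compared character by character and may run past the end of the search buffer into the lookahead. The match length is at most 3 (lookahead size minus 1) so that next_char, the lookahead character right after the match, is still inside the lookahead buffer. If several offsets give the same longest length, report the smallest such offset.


Try each offset into the search buffer:
  offset=1 (pos 5, char 'f'): match length 3
  offset=2 (pos 4, char 'f'): match length 3
  offset=3 (pos 3, char 'c'): match length 0
  offset=4 (pos 2, char 'd'): match length 0
  offset=5 (pos 1, char 'f'): match length 1
  offset=6 (pos 0, char 'f'): match length 2
Longest match has length 3, found at offsets 1, 2; take the smallest, offset 1.
next_char = character at position 6 + 3 = 9 -> 'd'

Best match: offset=1, length=3 (matching 'fff' starting at position 5)
LZ77 triple: (1, 3, 'd')


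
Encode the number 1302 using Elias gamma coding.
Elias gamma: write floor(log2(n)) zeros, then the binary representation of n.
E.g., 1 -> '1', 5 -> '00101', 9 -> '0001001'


num_bits = floor(log2(1302)) + 1 = 11
leading_zeros = num_bits - 1 = 10
binary(1302) = 10100010110

Elias gamma(1302) = '0000000000' + '10100010110' = 000000000010100010110 (21 bits)


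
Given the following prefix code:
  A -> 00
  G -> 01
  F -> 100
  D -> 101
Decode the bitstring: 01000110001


Decoding step by step:
Bits 01 -> G
Bits 00 -> A
Bits 01 -> G
Bits 100 -> F
Bits 01 -> G


Decoded message: GAGFG


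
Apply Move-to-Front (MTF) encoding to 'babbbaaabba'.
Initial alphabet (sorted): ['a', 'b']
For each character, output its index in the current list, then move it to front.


MTF encoding:
'b': index 1 in ['a', 'b'] -> ['b', 'a']
'a': index 1 in ['b', 'a'] -> ['a', 'b']
'b': index 1 in ['a', 'b'] -> ['b', 'a']
'b': index 0 in ['b', 'a'] -> ['b', 'a']
'b': index 0 in ['b', 'a'] -> ['b', 'a']
'a': index 1 in ['b', 'a'] -> ['a', 'b']
'a': index 0 in ['a', 'b'] -> ['a', 'b']
'a': index 0 in ['a', 'b'] -> ['a', 'b']
'b': index 1 in ['a', 'b'] -> ['b', 'a']
'b': index 0 in ['b', 'a'] -> ['b', 'a']
'a': index 1 in ['b', 'a'] -> ['a', 'b']


Output: [1, 1, 1, 0, 0, 1, 0, 0, 1, 0, 1]


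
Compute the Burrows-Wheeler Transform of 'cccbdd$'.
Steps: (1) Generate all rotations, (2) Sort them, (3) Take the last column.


Rotations (sorted):
  0: $cccbdd -> last char: d
  1: bdd$ccc -> last char: c
  2: cbdd$cc -> last char: c
  3: ccbdd$c -> last char: c
  4: cccbdd$ -> last char: $
  5: d$cccbd -> last char: d
  6: dd$cccb -> last char: b


BWT = dccc$db


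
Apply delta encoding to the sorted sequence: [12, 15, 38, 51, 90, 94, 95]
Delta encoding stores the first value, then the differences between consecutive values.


First value: 12
Deltas:
  15 - 12 = 3
  38 - 15 = 23
  51 - 38 = 13
  90 - 51 = 39
  94 - 90 = 4
  95 - 94 = 1


Delta encoded: [12, 3, 23, 13, 39, 4, 1]


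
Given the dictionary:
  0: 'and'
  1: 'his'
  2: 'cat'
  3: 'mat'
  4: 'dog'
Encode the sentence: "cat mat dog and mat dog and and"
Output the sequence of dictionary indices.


Look up each word in the dictionary:
  'cat' -> 2
  'mat' -> 3
  'dog' -> 4
  'and' -> 0
  'mat' -> 3
  'dog' -> 4
  'and' -> 0
  'and' -> 0

Encoded: [2, 3, 4, 0, 3, 4, 0, 0]


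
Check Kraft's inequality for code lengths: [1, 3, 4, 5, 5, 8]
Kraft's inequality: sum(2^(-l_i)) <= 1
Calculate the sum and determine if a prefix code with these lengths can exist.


Sum = 2^(-1) + 2^(-3) + 2^(-4) + 2^(-5) + 2^(-5) + 2^(-8)
    = 0.5 + 0.125 + 0.0625 + 0.03125 + 0.03125 + 0.00390625
    = 193/256 = 0.75390625
Since 0.75390625 <= 1, Kraft's inequality IS satisfied.
A prefix code with these lengths CAN exist.

Kraft sum = 0.75390625. Satisfied.


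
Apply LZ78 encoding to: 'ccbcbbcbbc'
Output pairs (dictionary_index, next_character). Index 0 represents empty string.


LZ78 encoding steps:
Dictionary: {0: ''}
Step 1: w='' (idx 0), next='c' -> output (0, 'c'), add 'c' as idx 1
Step 2: w='c' (idx 1), next='b' -> output (1, 'b'), add 'cb' as idx 2
Step 3: w='cb' (idx 2), next='b' -> output (2, 'b'), add 'cbb' as idx 3
Step 4: w='cbb' (idx 3), next='c' -> output (3, 'c'), add 'cbbc' as idx 4


Encoded: [(0, 'c'), (1, 'b'), (2, 'b'), (3, 'c')]


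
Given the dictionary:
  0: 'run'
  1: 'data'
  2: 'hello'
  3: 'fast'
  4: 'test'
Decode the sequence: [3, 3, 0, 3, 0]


Look up each index in the dictionary:
  3 -> 'fast'
  3 -> 'fast'
  0 -> 'run'
  3 -> 'fast'
  0 -> 'run'

Decoded: "fast fast run fast run"


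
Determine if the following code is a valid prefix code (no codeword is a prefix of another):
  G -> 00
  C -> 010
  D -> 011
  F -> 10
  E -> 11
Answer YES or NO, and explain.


Checking each pair (does one codeword prefix another?):
  G='00' vs C='010': no prefix
  G='00' vs D='011': no prefix
  G='00' vs F='10': no prefix
  G='00' vs E='11': no prefix
  C='010' vs G='00': no prefix
  C='010' vs D='011': no prefix
  C='010' vs F='10': no prefix
  C='010' vs E='11': no prefix
  D='011' vs G='00': no prefix
  D='011' vs C='010': no prefix
  D='011' vs F='10': no prefix
  D='011' vs E='11': no prefix
  F='10' vs G='00': no prefix
  F='10' vs C='010': no prefix
  F='10' vs D='011': no prefix
  F='10' vs E='11': no prefix
  E='11' vs G='00': no prefix
  E='11' vs C='010': no prefix
  E='11' vs D='011': no prefix
  E='11' vs F='10': no prefix
No violation found over all pairs.

YES -- this is a valid prefix code. No codeword is a prefix of any other codeword.
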